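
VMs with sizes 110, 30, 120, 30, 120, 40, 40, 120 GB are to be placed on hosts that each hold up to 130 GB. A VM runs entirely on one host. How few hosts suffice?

6

Total = 120 + 120 + 120 + 110 + 40 + 40 + 30 + 30 = 610 GB.
Lower bound: ⌈610/130⌉ = 5 hosts.
A packing using 6 hosts:
  host 1: 120 = 120
  host 2: 120 = 120
  host 3: 120 = 120
  host 4: 110 = 110
  host 5: 40 + 40 + 30 = 110
  host 6: 30 = 30
No arrangement into 5 hosts stays within capacity, so 6 is optimal.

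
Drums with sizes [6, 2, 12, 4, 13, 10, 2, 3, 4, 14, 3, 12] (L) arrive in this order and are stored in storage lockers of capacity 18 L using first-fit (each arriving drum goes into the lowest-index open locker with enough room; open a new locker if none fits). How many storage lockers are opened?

6

  6 → locker 1 (new)  [load 6/18]
  2 → locker 1  [load 8/18]
  12 → locker 2 (new)  [load 12/18]
  4 → locker 1  [load 12/18]
  13 → locker 3 (new)  [load 13/18]
  10 → locker 4 (new)  [load 10/18]
  2 → locker 1  [load 14/18]
  3 → locker 1  [load 17/18]
  4 → locker 2  [load 16/18]
  14 → locker 5 (new)  [load 14/18]
  3 → locker 3  [load 16/18]
  12 → locker 6 (new)  [load 12/18]
6 storage lockers opened.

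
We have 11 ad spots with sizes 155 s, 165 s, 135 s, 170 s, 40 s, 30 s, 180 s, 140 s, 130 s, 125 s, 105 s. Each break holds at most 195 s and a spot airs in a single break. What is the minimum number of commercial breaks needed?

Total = 180 + 170 + 165 + 155 + 140 + 135 + 130 + 125 + 105 + 40 + 30 = 1375 s.
Lower bound: ⌈1375/195⌉ = 8 commercial breaks.
Also, 9 ad spots each exceed 195/2 s, and no two of those can share a break, so at least 9 commercial breaks are needed.
A packing using 9 commercial breaks:
  break 1: 180 = 180
  break 2: 170 = 170
  break 3: 165 + 30 = 195
  break 4: 155 + 40 = 195
  break 5: 140 = 140
  break 6: 135 = 135
  break 7: 130 = 130
  break 8: 125 = 125
  break 9: 105 = 105
This matches the lower bound, so 9 is optimal.

9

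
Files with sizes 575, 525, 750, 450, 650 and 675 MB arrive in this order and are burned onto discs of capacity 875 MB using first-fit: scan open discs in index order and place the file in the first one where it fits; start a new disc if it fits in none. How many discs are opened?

  575 → disc 1 (new)  [load 575/875]
  525 → disc 2 (new)  [load 525/875]
  750 → disc 3 (new)  [load 750/875]
  450 → disc 4 (new)  [load 450/875]
  650 → disc 5 (new)  [load 650/875]
  675 → disc 6 (new)  [load 675/875]
6 discs opened.

6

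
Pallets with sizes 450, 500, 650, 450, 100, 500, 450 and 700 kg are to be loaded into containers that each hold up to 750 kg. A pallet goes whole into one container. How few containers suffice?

7

Total = 700 + 650 + 500 + 500 + 450 + 450 + 450 + 100 = 3800 kg.
Lower bound: ⌈3800/750⌉ = 6 containers.
Also, 7 pallets each exceed 375 kg, and no two of those can share a container, so at least 7 containers are needed.
A packing using 7 containers:
  container 1: 700 = 700
  container 2: 650 + 100 = 750
  container 3: 500 = 500
  container 4: 500 = 500
  container 5: 450 = 450
  container 6: 450 = 450
  container 7: 450 = 450
This matches the lower bound, so 7 is optimal.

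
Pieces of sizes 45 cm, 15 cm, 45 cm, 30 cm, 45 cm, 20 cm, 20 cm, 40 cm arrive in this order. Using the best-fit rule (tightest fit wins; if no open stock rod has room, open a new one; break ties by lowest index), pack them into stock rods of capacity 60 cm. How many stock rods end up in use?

  45 → stock rod 1 (new)  [load 45/60]
  15 → stock rod 1  [load 60/60]
  45 → stock rod 2 (new)  [load 45/60]
  30 → stock rod 3 (new)  [load 30/60]
  45 → stock rod 4 (new)  [load 45/60]
  20 → stock rod 3  [load 50/60]
  20 → stock rod 5 (new)  [load 20/60]
  40 → stock rod 5  [load 60/60]
5 stock rods opened.

5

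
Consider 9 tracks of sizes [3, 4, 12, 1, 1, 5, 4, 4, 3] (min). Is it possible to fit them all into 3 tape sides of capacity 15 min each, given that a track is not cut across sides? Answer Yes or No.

A valid assignment using 3 tape sides:
  side 1: 12 + 3 = 15
  side 2: 5 + 4 + 4 + 1 + 1 = 15
  side 3: 4 + 3 = 7
Every load is within 15 min, so 3 tape sides suffice.

Yes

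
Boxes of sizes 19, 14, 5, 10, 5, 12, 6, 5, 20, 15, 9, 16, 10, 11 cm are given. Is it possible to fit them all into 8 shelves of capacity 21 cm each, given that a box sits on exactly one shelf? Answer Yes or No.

A valid assignment using 8 shelves:
  shelf 1: 20 = 20
  shelf 2: 19 = 19
  shelf 3: 16 + 5 = 21
  shelf 4: 15 + 6 = 21
  shelf 5: 14 + 5 = 19
  shelf 6: 12 + 9 = 21
  shelf 7: 11 + 10 = 21
  shelf 8: 10 + 5 = 15
Every load is within 21 cm, so 8 shelves suffice.

Yes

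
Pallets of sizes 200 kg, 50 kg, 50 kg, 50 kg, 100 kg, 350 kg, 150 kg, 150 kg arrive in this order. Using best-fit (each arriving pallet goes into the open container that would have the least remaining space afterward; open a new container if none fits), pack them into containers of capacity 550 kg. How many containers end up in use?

3

  200 → container 1 (new)  [load 200/550]
  50 → container 1  [load 250/550]
  50 → container 1  [load 300/550]
  50 → container 1  [load 350/550]
  100 → container 1  [load 450/550]
  350 → container 2 (new)  [load 350/550]
  150 → container 2  [load 500/550]
  150 → container 3 (new)  [load 150/550]
3 containers opened.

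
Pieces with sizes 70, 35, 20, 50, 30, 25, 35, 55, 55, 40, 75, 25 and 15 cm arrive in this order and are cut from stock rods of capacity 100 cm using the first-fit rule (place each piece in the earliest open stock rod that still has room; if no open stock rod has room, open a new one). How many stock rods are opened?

  70 → stock rod 1 (new)  [load 70/100]
  35 → stock rod 2 (new)  [load 35/100]
  20 → stock rod 1  [load 90/100]
  50 → stock rod 2  [load 85/100]
  30 → stock rod 3 (new)  [load 30/100]
  25 → stock rod 3  [load 55/100]
  35 → stock rod 3  [load 90/100]
  55 → stock rod 4 (new)  [load 55/100]
  55 → stock rod 5 (new)  [load 55/100]
  40 → stock rod 4  [load 95/100]
  75 → stock rod 6 (new)  [load 75/100]
  25 → stock rod 5  [load 80/100]
  15 → stock rod 2  [load 100/100]
6 stock rods opened.

6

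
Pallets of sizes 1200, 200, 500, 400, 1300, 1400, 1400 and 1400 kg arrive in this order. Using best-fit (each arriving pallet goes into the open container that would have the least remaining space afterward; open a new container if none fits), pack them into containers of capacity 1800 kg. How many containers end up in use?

5

  1200 → container 1 (new)  [load 1200/1800]
  200 → container 1  [load 1400/1800]
  500 → container 2 (new)  [load 500/1800]
  400 → container 1  [load 1800/1800]
  1300 → container 2  [load 1800/1800]
  1400 → container 3 (new)  [load 1400/1800]
  1400 → container 4 (new)  [load 1400/1800]
  1400 → container 5 (new)  [load 1400/1800]
5 containers opened.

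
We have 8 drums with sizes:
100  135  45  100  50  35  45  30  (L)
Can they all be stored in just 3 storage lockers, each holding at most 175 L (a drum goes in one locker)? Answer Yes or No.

No

Total = 540 L; ⌈540/175⌉ = 4.
At least 4 storage lockers are required, but only 3 are allowed.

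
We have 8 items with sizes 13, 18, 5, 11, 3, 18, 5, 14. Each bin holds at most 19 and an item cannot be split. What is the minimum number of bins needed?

5

Total = 18 + 18 + 14 + 13 + 11 + 5 + 5 + 3 = 87.
Lower bound: ⌈87/19⌉ = 5 bins.
A packing using 5 bins:
  bin 1: 18 = 18
  bin 2: 18 = 18
  bin 3: 14 + 5 = 19
  bin 4: 13 + 5 = 18
  bin 5: 11 + 3 = 14
This matches the lower bound, so 5 is optimal.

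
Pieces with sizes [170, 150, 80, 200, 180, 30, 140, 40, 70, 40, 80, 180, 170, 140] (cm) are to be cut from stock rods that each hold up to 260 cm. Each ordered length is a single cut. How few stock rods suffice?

Total = 200 + 180 + 180 + 170 + 170 + 150 + 140 + 140 + 80 + 80 + 70 + 40 + 40 + 30 = 1670 cm.
Lower bound: ⌈1670/260⌉ = 7 stock rods.
Also, 8 pieces each exceed 130 cm, and no two of those can share a stock rod, so at least 8 stock rods are needed.
A packing using 8 stock rods:
  stock rod 1: 200 + 40 = 240
  stock rod 2: 180 + 80 = 260
  stock rod 3: 180 + 80 = 260
  stock rod 4: 170 + 70 = 240
  stock rod 5: 170 + 40 + 30 = 240
  stock rod 6: 150 = 150
  stock rod 7: 140 = 140
  stock rod 8: 140 = 140
This matches the lower bound, so 8 is optimal.

8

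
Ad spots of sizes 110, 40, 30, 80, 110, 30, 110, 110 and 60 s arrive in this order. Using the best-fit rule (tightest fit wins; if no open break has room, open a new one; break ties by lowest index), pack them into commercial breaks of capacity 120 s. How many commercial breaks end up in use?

7

  110 → break 1 (new)  [load 110/120]
  40 → break 2 (new)  [load 40/120]
  30 → break 2  [load 70/120]
  80 → break 3 (new)  [load 80/120]
  110 → break 4 (new)  [load 110/120]
  30 → break 3  [load 110/120]
  110 → break 5 (new)  [load 110/120]
  110 → break 6 (new)  [load 110/120]
  60 → break 7 (new)  [load 60/120]
7 commercial breaks opened.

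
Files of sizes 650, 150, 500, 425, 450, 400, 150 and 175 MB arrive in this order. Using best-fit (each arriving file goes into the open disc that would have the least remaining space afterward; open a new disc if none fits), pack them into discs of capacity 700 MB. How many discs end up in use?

5

  650 → disc 1 (new)  [load 650/700]
  150 → disc 2 (new)  [load 150/700]
  500 → disc 2  [load 650/700]
  425 → disc 3 (new)  [load 425/700]
  450 → disc 4 (new)  [load 450/700]
  400 → disc 5 (new)  [load 400/700]
  150 → disc 4  [load 600/700]
  175 → disc 3  [load 600/700]
5 discs opened.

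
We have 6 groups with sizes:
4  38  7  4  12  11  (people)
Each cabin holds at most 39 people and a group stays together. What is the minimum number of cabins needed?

Total = 38 + 12 + 11 + 7 + 4 + 4 = 76 people.
Lower bound: ⌈76/39⌉ = 2 cabins.
A packing using 2 cabins:
  cabin 1: 38 = 38
  cabin 2: 12 + 11 + 7 + 4 + 4 = 38
This matches the lower bound, so 2 is optimal.

2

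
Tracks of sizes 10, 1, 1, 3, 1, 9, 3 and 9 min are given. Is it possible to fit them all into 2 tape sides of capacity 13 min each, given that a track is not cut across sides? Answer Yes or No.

No

Total = 37 min; ⌈37/13⌉ = 3.
At least 3 tape sides are required, but only 2 are allowed.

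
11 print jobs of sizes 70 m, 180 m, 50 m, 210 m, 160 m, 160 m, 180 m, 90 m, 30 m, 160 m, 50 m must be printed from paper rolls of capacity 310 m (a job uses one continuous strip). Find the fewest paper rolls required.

Total = 210 + 180 + 180 + 160 + 160 + 160 + 90 + 70 + 50 + 50 + 30 = 1340 m.
Lower bound: ⌈1340/310⌉ = 5 paper rolls.
Also, 6 print jobs each exceed 155 m, and no two of those can share a roll, so at least 6 paper rolls are needed.
A packing using 6 paper rolls:
  roll 1: 210 + 90 = 300
  roll 2: 180 + 70 + 50 = 300
  roll 3: 180 + 50 + 30 = 260
  roll 4: 160 = 160
  roll 5: 160 = 160
  roll 6: 160 = 160
This matches the lower bound, so 6 is optimal.

6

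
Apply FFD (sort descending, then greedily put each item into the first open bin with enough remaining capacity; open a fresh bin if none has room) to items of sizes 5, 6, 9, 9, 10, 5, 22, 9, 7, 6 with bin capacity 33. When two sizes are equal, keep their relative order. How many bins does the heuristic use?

Sorted descending: 22, 10, 9, 9, 9, 7, 6, 6, 5, 5.
  22 → bin 1 (new)  [load 22/33]
  10 → bin 1  [load 32/33]
  9 → bin 2 (new)  [load 9/33]
  9 → bin 2  [load 18/33]
  9 → bin 2  [load 27/33]
  7 → bin 3 (new)  [load 7/33]
  6 → bin 2  [load 33/33]
  6 → bin 3  [load 13/33]
  5 → bin 3  [load 18/33]
  5 → bin 3  [load 23/33]
3 bins opened.

3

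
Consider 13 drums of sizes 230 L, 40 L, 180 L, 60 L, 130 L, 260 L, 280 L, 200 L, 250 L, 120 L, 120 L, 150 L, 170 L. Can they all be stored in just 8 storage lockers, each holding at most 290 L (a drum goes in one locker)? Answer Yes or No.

Total = 2190 L; ⌈2190/290⌉ = 8.
The bound of 8 does not rule out 8, but exhaustive search shows no assignment into 8 storage lockers of capacity 290 L exists — the minimum is 9.

No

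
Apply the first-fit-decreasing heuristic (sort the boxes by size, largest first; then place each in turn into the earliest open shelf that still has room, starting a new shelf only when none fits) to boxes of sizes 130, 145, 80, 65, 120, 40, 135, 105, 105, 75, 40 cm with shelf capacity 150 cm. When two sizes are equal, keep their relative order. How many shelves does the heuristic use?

Sorted descending: 145, 135, 130, 120, 105, 105, 80, 75, 65, 40, 40.
  145 → shelf 1 (new)  [load 145/150]
  135 → shelf 2 (new)  [load 135/150]
  130 → shelf 3 (new)  [load 130/150]
  120 → shelf 4 (new)  [load 120/150]
  105 → shelf 5 (new)  [load 105/150]
  105 → shelf 6 (new)  [load 105/150]
  80 → shelf 7 (new)  [load 80/150]
  75 → shelf 8 (new)  [load 75/150]
  65 → shelf 7  [load 145/150]
  40 → shelf 5  [load 145/150]
  40 → shelf 6  [load 145/150]
8 shelves opened.

8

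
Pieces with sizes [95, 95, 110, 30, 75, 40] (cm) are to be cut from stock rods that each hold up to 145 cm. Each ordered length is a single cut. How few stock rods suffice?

4

Total = 110 + 95 + 95 + 75 + 40 + 30 = 445 cm.
Lower bound: ⌈445/145⌉ = 4 stock rods.
A packing using 4 stock rods:
  stock rod 1: 110 + 30 = 140
  stock rod 2: 95 + 40 = 135
  stock rod 3: 95 = 95
  stock rod 4: 75 = 75
This matches the lower bound, so 4 is optimal.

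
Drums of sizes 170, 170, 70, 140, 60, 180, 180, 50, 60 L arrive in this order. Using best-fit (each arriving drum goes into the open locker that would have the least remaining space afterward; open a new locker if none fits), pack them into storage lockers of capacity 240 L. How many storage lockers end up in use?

5

  170 → locker 1 (new)  [load 170/240]
  170 → locker 2 (new)  [load 170/240]
  70 → locker 1  [load 240/240]
  140 → locker 3 (new)  [load 140/240]
  60 → locker 2  [load 230/240]
  180 → locker 4 (new)  [load 180/240]
  180 → locker 5 (new)  [load 180/240]
  50 → locker 4  [load 230/240]
  60 → locker 5  [load 240/240]
5 storage lockers opened.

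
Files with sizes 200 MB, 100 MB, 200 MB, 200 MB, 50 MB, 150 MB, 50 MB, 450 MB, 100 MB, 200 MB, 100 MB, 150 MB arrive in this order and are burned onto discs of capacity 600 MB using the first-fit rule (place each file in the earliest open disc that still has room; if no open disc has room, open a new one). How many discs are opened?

  200 → disc 1 (new)  [load 200/600]
  100 → disc 1  [load 300/600]
  200 → disc 1  [load 500/600]
  200 → disc 2 (new)  [load 200/600]
  50 → disc 1  [load 550/600]
  150 → disc 2  [load 350/600]
  50 → disc 1  [load 600/600]
  450 → disc 3 (new)  [load 450/600]
  100 → disc 2  [load 450/600]
  200 → disc 4 (new)  [load 200/600]
  100 → disc 2  [load 550/600]
  150 → disc 3  [load 600/600]
4 discs opened.

4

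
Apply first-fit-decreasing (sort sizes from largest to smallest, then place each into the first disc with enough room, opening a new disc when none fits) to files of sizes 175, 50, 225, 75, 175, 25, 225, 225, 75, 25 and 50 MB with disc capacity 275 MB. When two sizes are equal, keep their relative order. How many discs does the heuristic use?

5

Sorted descending: 225, 225, 225, 175, 175, 75, 75, 50, 50, 25, 25.
  225 → disc 1 (new)  [load 225/275]
  225 → disc 2 (new)  [load 225/275]
  225 → disc 3 (new)  [load 225/275]
  175 → disc 4 (new)  [load 175/275]
  175 → disc 5 (new)  [load 175/275]
  75 → disc 4  [load 250/275]
  75 → disc 5  [load 250/275]
  50 → disc 1  [load 275/275]
  50 → disc 2  [load 275/275]
  25 → disc 3  [load 250/275]
  25 → disc 3  [load 275/275]
5 discs opened.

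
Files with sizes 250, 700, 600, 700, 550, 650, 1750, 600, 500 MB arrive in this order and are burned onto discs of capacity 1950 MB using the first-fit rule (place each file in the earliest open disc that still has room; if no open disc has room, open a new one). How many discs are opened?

4

  250 → disc 1 (new)  [load 250/1950]
  700 → disc 1  [load 950/1950]
  600 → disc 1  [load 1550/1950]
  700 → disc 2 (new)  [load 700/1950]
  550 → disc 2  [load 1250/1950]
  650 → disc 2  [load 1900/1950]
  1750 → disc 3 (new)  [load 1750/1950]
  600 → disc 4 (new)  [load 600/1950]
  500 → disc 4  [load 1100/1950]
4 discs opened.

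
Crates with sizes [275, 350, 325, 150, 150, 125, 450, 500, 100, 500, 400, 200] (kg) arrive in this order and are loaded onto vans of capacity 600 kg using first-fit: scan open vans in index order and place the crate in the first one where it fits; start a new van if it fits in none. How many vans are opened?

7

  275 → van 1 (new)  [load 275/600]
  350 → van 2 (new)  [load 350/600]
  325 → van 1  [load 600/600]
  150 → van 2  [load 500/600]
  150 → van 3 (new)  [load 150/600]
  125 → van 3  [load 275/600]
  450 → van 4 (new)  [load 450/600]
  500 → van 5 (new)  [load 500/600]
  100 → van 2  [load 600/600]
  500 → van 6 (new)  [load 500/600]
  400 → van 7 (new)  [load 400/600]
  200 → van 3  [load 475/600]
7 vans opened.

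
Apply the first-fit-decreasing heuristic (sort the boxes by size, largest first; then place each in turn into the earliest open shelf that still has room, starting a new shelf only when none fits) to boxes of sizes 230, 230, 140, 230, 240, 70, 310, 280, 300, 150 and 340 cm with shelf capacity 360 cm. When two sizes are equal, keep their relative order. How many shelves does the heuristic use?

Sorted descending: 340, 310, 300, 280, 240, 230, 230, 230, 150, 140, 70.
  340 → shelf 1 (new)  [load 340/360]
  310 → shelf 2 (new)  [load 310/360]
  300 → shelf 3 (new)  [load 300/360]
  280 → shelf 4 (new)  [load 280/360]
  240 → shelf 5 (new)  [load 240/360]
  230 → shelf 6 (new)  [load 230/360]
  230 → shelf 7 (new)  [load 230/360]
  230 → shelf 8 (new)  [load 230/360]
  150 → shelf 9 (new)  [load 150/360]
  140 → shelf 9  [load 290/360]
  70 → shelf 4  [load 350/360]
9 shelves opened.

9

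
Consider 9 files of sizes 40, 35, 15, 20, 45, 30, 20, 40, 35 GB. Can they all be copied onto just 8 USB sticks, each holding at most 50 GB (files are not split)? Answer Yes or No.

A valid assignment using 7 USB sticks:
  USB stick 1: 45 = 45
  USB stick 2: 40 = 40
  USB stick 3: 40 = 40
  USB stick 4: 35 + 15 = 50
  USB stick 5: 35 = 35
  USB stick 6: 30 + 20 = 50
  USB stick 7: 20 = 20
That uses only 7 ≤ 8, so 8 USB sticks are enough.

Yes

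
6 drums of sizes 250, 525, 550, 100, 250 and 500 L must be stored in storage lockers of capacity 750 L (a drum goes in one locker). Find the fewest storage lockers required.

4

Total = 550 + 525 + 500 + 250 + 250 + 100 = 2175 L.
Lower bound: ⌈2175/750⌉ = 3 storage lockers.
A packing using 4 storage lockers:
  locker 1: 550 + 100 = 650
  locker 2: 525 = 525
  locker 3: 500 + 250 = 750
  locker 4: 250 = 250
No arrangement into 3 storage lockers stays within capacity, so 4 is optimal.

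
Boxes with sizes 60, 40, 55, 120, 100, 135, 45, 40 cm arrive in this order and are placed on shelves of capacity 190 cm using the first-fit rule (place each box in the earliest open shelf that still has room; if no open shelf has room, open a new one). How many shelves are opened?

  60 → shelf 1 (new)  [load 60/190]
  40 → shelf 1  [load 100/190]
  55 → shelf 1  [load 155/190]
  120 → shelf 2 (new)  [load 120/190]
  100 → shelf 3 (new)  [load 100/190]
  135 → shelf 4 (new)  [load 135/190]
  45 → shelf 2  [load 165/190]
  40 → shelf 3  [load 140/190]
4 shelves opened.

4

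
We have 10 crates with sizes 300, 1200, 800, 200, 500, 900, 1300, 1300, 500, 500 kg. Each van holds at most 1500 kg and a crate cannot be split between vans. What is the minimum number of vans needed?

Total = 1300 + 1300 + 1200 + 900 + 800 + 500 + 500 + 500 + 300 + 200 = 7500 kg.
Lower bound: ⌈7500/1500⌉ = 5 vans.
A packing using 6 vans:
  van 1: 1300 + 200 = 1500
  van 2: 1300 = 1300
  van 3: 1200 + 300 = 1500
  van 4: 900 + 500 = 1400
  van 5: 800 + 500 = 1300
  van 6: 500 = 500
No arrangement into 5 vans stays within capacity, so 6 is optimal.

6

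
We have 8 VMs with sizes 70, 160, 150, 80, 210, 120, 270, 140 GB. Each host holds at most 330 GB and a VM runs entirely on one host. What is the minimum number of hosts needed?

4

Total = 270 + 210 + 160 + 150 + 140 + 120 + 80 + 70 = 1200 GB.
Lower bound: ⌈1200/330⌉ = 4 hosts.
A packing using 4 hosts:
  host 1: 270 = 270
  host 2: 210 + 120 = 330
  host 3: 160 + 150 = 310
  host 4: 140 + 80 + 70 = 290
This matches the lower bound, so 4 is optimal.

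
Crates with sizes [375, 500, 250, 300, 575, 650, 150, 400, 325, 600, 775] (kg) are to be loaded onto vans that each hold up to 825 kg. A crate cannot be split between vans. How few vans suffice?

Total = 775 + 650 + 600 + 575 + 500 + 400 + 375 + 325 + 300 + 250 + 150 = 4900 kg.
Lower bound: ⌈4900/825⌉ = 6 vans.
A packing using 7 vans:
  van 1: 775 = 775
  van 2: 650 + 150 = 800
  van 3: 600 = 600
  van 4: 575 + 250 = 825
  van 5: 500 + 325 = 825
  van 6: 400 + 375 = 775
  van 7: 300 = 300
No arrangement into 6 vans stays within capacity, so 7 is optimal.

7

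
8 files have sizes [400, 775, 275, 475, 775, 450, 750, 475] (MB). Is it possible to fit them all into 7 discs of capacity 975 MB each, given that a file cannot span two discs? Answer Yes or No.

Yes

A valid assignment using 6 discs:
  disc 1: 775 = 775
  disc 2: 775 = 775
  disc 3: 750 = 750
  disc 4: 475 + 475 = 950
  disc 5: 450 + 400 = 850
  disc 6: 275 = 275
That uses only 6 ≤ 7, so 7 discs are enough.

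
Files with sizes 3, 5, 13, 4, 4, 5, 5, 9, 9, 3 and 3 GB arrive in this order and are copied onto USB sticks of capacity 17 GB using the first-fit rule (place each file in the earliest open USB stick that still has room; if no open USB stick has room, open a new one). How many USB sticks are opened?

5

  3 → USB stick 1 (new)  [load 3/17]
  5 → USB stick 1  [load 8/17]
  13 → USB stick 2 (new)  [load 13/17]
  4 → USB stick 1  [load 12/17]
  4 → USB stick 1  [load 16/17]
  5 → USB stick 3 (new)  [load 5/17]
  5 → USB stick 3  [load 10/17]
  9 → USB stick 4 (new)  [load 9/17]
  9 → USB stick 5 (new)  [load 9/17]
  3 → USB stick 2  [load 16/17]
  3 → USB stick 3  [load 13/17]
5 USB sticks opened.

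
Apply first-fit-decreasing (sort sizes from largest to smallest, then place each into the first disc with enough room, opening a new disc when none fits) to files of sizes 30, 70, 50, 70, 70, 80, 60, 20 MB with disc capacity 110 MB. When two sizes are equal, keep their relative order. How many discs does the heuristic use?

Sorted descending: 80, 70, 70, 70, 60, 50, 30, 20.
  80 → disc 1 (new)  [load 80/110]
  70 → disc 2 (new)  [load 70/110]
  70 → disc 3 (new)  [load 70/110]
  70 → disc 4 (new)  [load 70/110]
  60 → disc 5 (new)  [load 60/110]
  50 → disc 5  [load 110/110]
  30 → disc 1  [load 110/110]
  20 → disc 2  [load 90/110]
5 discs opened.

5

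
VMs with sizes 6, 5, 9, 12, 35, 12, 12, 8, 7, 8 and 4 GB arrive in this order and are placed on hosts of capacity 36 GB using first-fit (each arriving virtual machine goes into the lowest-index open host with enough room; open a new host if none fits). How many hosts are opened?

4

  6 → host 1 (new)  [load 6/36]
  5 → host 1  [load 11/36]
  9 → host 1  [load 20/36]
  12 → host 1  [load 32/36]
  35 → host 2 (new)  [load 35/36]
  12 → host 3 (new)  [load 12/36]
  12 → host 3  [load 24/36]
  8 → host 3  [load 32/36]
  7 → host 4 (new)  [load 7/36]
  8 → host 4  [load 15/36]
  4 → host 1  [load 36/36]
4 hosts opened.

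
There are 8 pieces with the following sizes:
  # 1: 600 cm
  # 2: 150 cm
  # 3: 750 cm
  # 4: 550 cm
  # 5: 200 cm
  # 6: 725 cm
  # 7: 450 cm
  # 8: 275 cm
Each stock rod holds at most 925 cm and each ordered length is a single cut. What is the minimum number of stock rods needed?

5

Total = 750 + 725 + 600 + 550 + 450 + 275 + 200 + 150 = 3700 cm.
Lower bound: ⌈3700/925⌉ = 4 stock rods.
A packing using 5 stock rods:
  stock rod 1: 750 + 150 = 900
  stock rod 2: 725 + 200 = 925
  stock rod 3: 600 + 275 = 875
  stock rod 4: 550 = 550
  stock rod 5: 450 = 450
No arrangement into 4 stock rods stays within capacity, so 5 is optimal.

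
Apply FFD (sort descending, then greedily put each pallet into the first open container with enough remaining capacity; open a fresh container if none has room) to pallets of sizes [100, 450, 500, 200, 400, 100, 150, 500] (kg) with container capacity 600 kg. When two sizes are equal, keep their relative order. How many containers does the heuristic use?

Sorted descending: 500, 500, 450, 400, 200, 150, 100, 100.
  500 → container 1 (new)  [load 500/600]
  500 → container 2 (new)  [load 500/600]
  450 → container 3 (new)  [load 450/600]
  400 → container 4 (new)  [load 400/600]
  200 → container 4  [load 600/600]
  150 → container 3  [load 600/600]
  100 → container 1  [load 600/600]
  100 → container 2  [load 600/600]
4 containers opened.

4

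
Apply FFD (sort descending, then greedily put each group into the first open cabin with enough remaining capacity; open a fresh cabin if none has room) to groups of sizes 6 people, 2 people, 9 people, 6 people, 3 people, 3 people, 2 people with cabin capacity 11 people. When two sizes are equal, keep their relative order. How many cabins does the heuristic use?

Sorted descending: 9, 6, 6, 3, 3, 2, 2.
  9 → cabin 1 (new)  [load 9/11]
  6 → cabin 2 (new)  [load 6/11]
  6 → cabin 3 (new)  [load 6/11]
  3 → cabin 2  [load 9/11]
  3 → cabin 3  [load 9/11]
  2 → cabin 1  [load 11/11]
  2 → cabin 2  [load 11/11]
3 cabins opened.

3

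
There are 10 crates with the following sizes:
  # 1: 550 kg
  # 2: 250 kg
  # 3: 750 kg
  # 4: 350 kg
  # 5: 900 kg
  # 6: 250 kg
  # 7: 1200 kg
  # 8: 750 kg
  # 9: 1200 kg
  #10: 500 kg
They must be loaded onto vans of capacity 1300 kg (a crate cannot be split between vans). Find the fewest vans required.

6

Total = 1200 + 1200 + 900 + 750 + 750 + 550 + 500 + 350 + 250 + 250 = 6700 kg.
Lower bound: ⌈6700/1300⌉ = 6 vans.
A packing using 6 vans:
  van 1: 1200 = 1200
  van 2: 1200 = 1200
  van 3: 900 + 350 = 1250
  van 4: 750 + 550 = 1300
  van 5: 750 + 500 = 1250
  van 6: 250 + 250 = 500
This matches the lower bound, so 6 is optimal.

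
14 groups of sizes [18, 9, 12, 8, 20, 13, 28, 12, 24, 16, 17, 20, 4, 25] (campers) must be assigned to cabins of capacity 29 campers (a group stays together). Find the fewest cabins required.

9

Total = 28 + 25 + 24 + 20 + 20 + 18 + 17 + 16 + 13 + 12 + 12 + 9 + 8 + 4 = 226 campers.
Lower bound: ⌈226/29⌉ = 8 cabins.
A packing using 9 cabins:
  cabin 1: 28 = 28
  cabin 2: 25 + 4 = 29
  cabin 3: 24 = 24
  cabin 4: 20 + 9 = 29
  cabin 5: 20 + 8 = 28
  cabin 6: 18 = 18
  cabin 7: 17 + 12 = 29
  cabin 8: 16 + 13 = 29
  cabin 9: 12 = 12
No arrangement into 8 cabins stays within capacity, so 9 is optimal.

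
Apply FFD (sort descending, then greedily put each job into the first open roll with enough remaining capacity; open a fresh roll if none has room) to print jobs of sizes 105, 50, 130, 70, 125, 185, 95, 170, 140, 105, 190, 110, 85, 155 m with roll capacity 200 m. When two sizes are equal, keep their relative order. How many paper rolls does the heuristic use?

Sorted descending: 190, 185, 170, 155, 140, 130, 125, 110, 105, 105, 95, 85, 70, 50.
  190 → roll 1 (new)  [load 190/200]
  185 → roll 2 (new)  [load 185/200]
  170 → roll 3 (new)  [load 170/200]
  155 → roll 4 (new)  [load 155/200]
  140 → roll 5 (new)  [load 140/200]
  130 → roll 6 (new)  [load 130/200]
  125 → roll 7 (new)  [load 125/200]
  110 → roll 8 (new)  [load 110/200]
  105 → roll 9 (new)  [load 105/200]
  105 → roll 10 (new)  [load 105/200]
  95 → roll 9  [load 200/200]
  85 → roll 8  [load 195/200]
  70 → roll 6  [load 200/200]
  50 → roll 5  [load 190/200]
10 paper rolls opened.

10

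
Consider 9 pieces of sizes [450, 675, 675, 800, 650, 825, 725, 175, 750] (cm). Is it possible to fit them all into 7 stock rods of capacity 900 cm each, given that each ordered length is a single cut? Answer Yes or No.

No

Total = 5725 cm; ⌈5725/900⌉ = 7.
The bound of 7 does not rule out 7, but exhaustive search shows no assignment into 7 stock rods of capacity 900 cm exists — the minimum is 8.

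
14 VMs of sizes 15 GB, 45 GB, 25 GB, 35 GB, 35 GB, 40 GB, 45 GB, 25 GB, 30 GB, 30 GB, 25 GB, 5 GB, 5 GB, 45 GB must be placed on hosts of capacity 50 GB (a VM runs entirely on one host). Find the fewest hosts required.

10

Total = 45 + 45 + 45 + 40 + 35 + 35 + 30 + 30 + 25 + 25 + 25 + 15 + 5 + 5 = 405 GB.
Lower bound: ⌈405/50⌉ = 9 hosts.
A packing using 10 hosts:
  host 1: 45 + 5 = 50
  host 2: 45 + 5 = 50
  host 3: 45 = 45
  host 4: 40 = 40
  host 5: 35 + 15 = 50
  host 6: 35 = 35
  host 7: 30 = 30
  host 8: 30 = 30
  host 9: 25 + 25 = 50
  host 10: 25 = 25
No arrangement into 9 hosts stays within capacity, so 10 is optimal.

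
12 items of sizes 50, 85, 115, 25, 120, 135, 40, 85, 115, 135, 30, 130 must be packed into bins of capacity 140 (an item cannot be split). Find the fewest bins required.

9

Total = 135 + 135 + 130 + 120 + 115 + 115 + 85 + 85 + 50 + 40 + 30 + 25 = 1065.
Lower bound: ⌈1065/140⌉ = 8 bins.
A packing using 9 bins:
  bin 1: 135 = 135
  bin 2: 135 = 135
  bin 3: 130 = 130
  bin 4: 120 = 120
  bin 5: 115 + 25 = 140
  bin 6: 115 = 115
  bin 7: 85 + 50 = 135
  bin 8: 85 + 40 = 125
  bin 9: 30 = 30
No arrangement into 8 bins stays within capacity, so 9 is optimal.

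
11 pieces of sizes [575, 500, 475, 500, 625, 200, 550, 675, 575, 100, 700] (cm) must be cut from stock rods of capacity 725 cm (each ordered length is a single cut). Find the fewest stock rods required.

9

Total = 700 + 675 + 625 + 575 + 575 + 550 + 500 + 500 + 475 + 200 + 100 = 5475 cm.
Lower bound: ⌈5475/725⌉ = 8 stock rods.
Also, 9 pieces each exceed 725/2 cm, and no two of those can share a stock rod, so at least 9 stock rods are needed.
A packing using 9 stock rods:
  stock rod 1: 700 = 700
  stock rod 2: 675 = 675
  stock rod 3: 625 + 100 = 725
  stock rod 4: 575 = 575
  stock rod 5: 575 = 575
  stock rod 6: 550 = 550
  stock rod 7: 500 + 200 = 700
  stock rod 8: 500 = 500
  stock rod 9: 475 = 475
This matches the lower bound, so 9 is optimal.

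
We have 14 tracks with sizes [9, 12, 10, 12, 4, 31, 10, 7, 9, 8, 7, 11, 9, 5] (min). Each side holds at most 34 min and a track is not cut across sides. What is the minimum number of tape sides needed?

Total = 31 + 12 + 12 + 11 + 10 + 10 + 9 + 9 + 9 + 8 + 7 + 7 + 5 + 4 = 144 min.
Lower bound: ⌈144/34⌉ = 5 tape sides.
A packing using 5 tape sides:
  side 1: 31 = 31
  side 2: 12 + 12 + 10 = 34
  side 3: 11 + 10 + 9 + 4 = 34
  side 4: 9 + 9 + 8 + 7 = 33
  side 5: 7 + 5 = 12
This matches the lower bound, so 5 is optimal.

5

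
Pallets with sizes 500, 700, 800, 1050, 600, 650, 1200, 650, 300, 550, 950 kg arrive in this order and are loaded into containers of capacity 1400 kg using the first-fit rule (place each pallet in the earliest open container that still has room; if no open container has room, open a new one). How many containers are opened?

7

  500 → container 1 (new)  [load 500/1400]
  700 → container 1  [load 1200/1400]
  800 → container 2 (new)  [load 800/1400]
  1050 → container 3 (new)  [load 1050/1400]
  600 → container 2  [load 1400/1400]
  650 → container 4 (new)  [load 650/1400]
  1200 → container 5 (new)  [load 1200/1400]
  650 → container 4  [load 1300/1400]
  300 → container 3  [load 1350/1400]
  550 → container 6 (new)  [load 550/1400]
  950 → container 7 (new)  [load 950/1400]
7 containers opened.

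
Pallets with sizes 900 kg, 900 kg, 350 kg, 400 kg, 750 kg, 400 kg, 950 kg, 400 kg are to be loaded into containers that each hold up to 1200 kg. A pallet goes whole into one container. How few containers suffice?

5

Total = 950 + 900 + 900 + 750 + 400 + 400 + 400 + 350 = 5050 kg.
Lower bound: ⌈5050/1200⌉ = 5 containers.
A packing using 5 containers:
  container 1: 950 = 950
  container 2: 900 = 900
  container 3: 900 = 900
  container 4: 750 + 400 = 1150
  container 5: 400 + 400 + 350 = 1150
This matches the lower bound, so 5 is optimal.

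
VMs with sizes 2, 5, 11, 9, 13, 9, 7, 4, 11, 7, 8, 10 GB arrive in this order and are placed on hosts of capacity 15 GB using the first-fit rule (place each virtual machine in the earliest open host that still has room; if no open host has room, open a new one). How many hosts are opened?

  2 → host 1 (new)  [load 2/15]
  5 → host 1  [load 7/15]
  11 → host 2 (new)  [load 11/15]
  9 → host 3 (new)  [load 9/15]
  13 → host 4 (new)  [load 13/15]
  9 → host 5 (new)  [load 9/15]
  7 → host 1  [load 14/15]
  4 → host 2  [load 15/15]
  11 → host 6 (new)  [load 11/15]
  7 → host 7 (new)  [load 7/15]
  8 → host 7  [load 15/15]
  10 → host 8 (new)  [load 10/15]
8 hosts opened.

8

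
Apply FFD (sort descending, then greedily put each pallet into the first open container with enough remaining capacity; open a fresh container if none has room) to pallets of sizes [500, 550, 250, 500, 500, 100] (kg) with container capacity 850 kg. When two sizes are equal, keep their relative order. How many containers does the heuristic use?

Sorted descending: 550, 500, 500, 500, 250, 100.
  550 → container 1 (new)  [load 550/850]
  500 → container 2 (new)  [load 500/850]
  500 → container 3 (new)  [load 500/850]
  500 → container 4 (new)  [load 500/850]
  250 → container 1  [load 800/850]
  100 → container 2  [load 600/850]
4 containers opened.

4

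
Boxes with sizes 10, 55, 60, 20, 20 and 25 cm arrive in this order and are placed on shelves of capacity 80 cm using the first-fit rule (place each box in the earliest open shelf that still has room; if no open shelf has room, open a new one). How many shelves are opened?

3

  10 → shelf 1 (new)  [load 10/80]
  55 → shelf 1  [load 65/80]
  60 → shelf 2 (new)  [load 60/80]
  20 → shelf 2  [load 80/80]
  20 → shelf 3 (new)  [load 20/80]
  25 → shelf 3  [load 45/80]
3 shelves opened.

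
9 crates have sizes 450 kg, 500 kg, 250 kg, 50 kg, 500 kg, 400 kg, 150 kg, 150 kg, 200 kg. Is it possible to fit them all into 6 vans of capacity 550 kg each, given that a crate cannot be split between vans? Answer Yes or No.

A valid assignment using 6 vans:
  van 1: 500 + 50 = 550
  van 2: 500 = 500
  van 3: 450 = 450
  van 4: 400 + 150 = 550
  van 5: 250 + 200 = 450
  van 6: 150 = 150
Every load is within 550 kg, so 6 vans suffice.

Yes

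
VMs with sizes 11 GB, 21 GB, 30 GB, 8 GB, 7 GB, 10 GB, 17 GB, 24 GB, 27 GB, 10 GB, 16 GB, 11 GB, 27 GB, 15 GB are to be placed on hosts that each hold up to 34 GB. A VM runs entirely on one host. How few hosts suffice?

Total = 30 + 27 + 27 + 24 + 21 + 17 + 16 + 15 + 11 + 11 + 10 + 10 + 8 + 7 = 234 GB.
Lower bound: ⌈234/34⌉ = 7 hosts.
A packing using 8 hosts:
  host 1: 30 = 30
  host 2: 27 + 7 = 34
  host 3: 27 = 27
  host 4: 24 + 10 = 34
  host 5: 21 + 11 = 32
  host 6: 17 + 16 = 33
  host 7: 15 + 11 + 8 = 34
  host 8: 10 = 10
No arrangement into 7 hosts stays within capacity, so 8 is optimal.

8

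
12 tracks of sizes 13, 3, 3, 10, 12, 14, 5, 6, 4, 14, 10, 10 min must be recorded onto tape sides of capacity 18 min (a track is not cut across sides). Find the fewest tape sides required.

Total = 14 + 14 + 13 + 12 + 10 + 10 + 10 + 6 + 5 + 4 + 3 + 3 = 104 min.
Lower bound: ⌈104/18⌉ = 6 tape sides.
Also, 7 tracks each exceed 9 min, and no two of those can share a side, so at least 7 tape sides are needed.
A packing using 7 tape sides:
  side 1: 14 + 4 = 18
  side 2: 14 + 3 = 17
  side 3: 13 + 5 = 18
  side 4: 12 + 6 = 18
  side 5: 10 + 3 = 13
  side 6: 10 = 10
  side 7: 10 = 10
This matches the lower bound, so 7 is optimal.

7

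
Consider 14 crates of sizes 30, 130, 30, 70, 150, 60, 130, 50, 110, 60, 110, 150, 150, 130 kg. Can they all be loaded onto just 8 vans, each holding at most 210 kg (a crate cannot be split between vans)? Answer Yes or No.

Yes

A valid assignment using 8 vans:
  van 1: 150 + 60 = 210
  van 2: 150 + 60 = 210
  van 3: 150 + 50 = 200
  van 4: 130 + 70 = 200
  van 5: 130 + 30 + 30 = 190
  van 6: 130 = 130
  van 7: 110 = 110
  van 8: 110 = 110
Every load is within 210 kg, so 8 vans suffice.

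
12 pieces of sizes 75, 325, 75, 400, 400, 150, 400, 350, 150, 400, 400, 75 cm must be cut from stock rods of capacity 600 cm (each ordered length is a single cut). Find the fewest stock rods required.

Total = 400 + 400 + 400 + 400 + 400 + 350 + 325 + 150 + 150 + 75 + 75 + 75 = 3200 cm.
Lower bound: ⌈3200/600⌉ = 6 stock rods.
Also, 7 pieces each exceed 300 cm, and no two of those can share a stock rod, so at least 7 stock rods are needed.
A packing using 7 stock rods:
  stock rod 1: 400 + 150 = 550
  stock rod 2: 400 + 150 = 550
  stock rod 3: 400 + 75 + 75 = 550
  stock rod 4: 400 + 75 = 475
  stock rod 5: 400 = 400
  stock rod 6: 350 = 350
  stock rod 7: 325 = 325
This matches the lower bound, so 7 is optimal.

7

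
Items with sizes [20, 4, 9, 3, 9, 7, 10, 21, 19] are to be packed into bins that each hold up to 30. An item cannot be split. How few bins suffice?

4

Total = 21 + 20 + 19 + 10 + 9 + 9 + 7 + 4 + 3 = 102.
Lower bound: ⌈102/30⌉ = 4 bins.
A packing using 4 bins:
  bin 1: 21 + 9 = 30
  bin 2: 20 + 10 = 30
  bin 3: 19 + 9 = 28
  bin 4: 7 + 4 + 3 = 14
This matches the lower bound, so 4 is optimal.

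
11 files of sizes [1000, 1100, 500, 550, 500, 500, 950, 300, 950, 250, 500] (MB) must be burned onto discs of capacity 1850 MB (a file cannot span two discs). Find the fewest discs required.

5

Total = 1100 + 1000 + 950 + 950 + 550 + 500 + 500 + 500 + 500 + 300 + 250 = 7100 MB.
Lower bound: ⌈7100/1850⌉ = 4 discs.
A packing using 5 discs:
  disc 1: 1100 + 550 = 1650
  disc 2: 1000 + 500 + 300 = 1800
  disc 3: 950 + 500 + 250 = 1700
  disc 4: 950 + 500 = 1450
  disc 5: 500 = 500
No arrangement into 4 discs stays within capacity, so 5 is optimal.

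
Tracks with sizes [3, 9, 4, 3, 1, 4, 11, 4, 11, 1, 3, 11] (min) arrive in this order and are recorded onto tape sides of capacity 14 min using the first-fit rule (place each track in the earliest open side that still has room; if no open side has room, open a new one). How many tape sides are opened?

6

  3 → side 1 (new)  [load 3/14]
  9 → side 1  [load 12/14]
  4 → side 2 (new)  [load 4/14]
  3 → side 2  [load 7/14]
  1 → side 1  [load 13/14]
  4 → side 2  [load 11/14]
  11 → side 3 (new)  [load 11/14]
  4 → side 4 (new)  [load 4/14]
  11 → side 5 (new)  [load 11/14]
  1 → side 1  [load 14/14]
  3 → side 2  [load 14/14]
  11 → side 6 (new)  [load 11/14]
6 tape sides opened.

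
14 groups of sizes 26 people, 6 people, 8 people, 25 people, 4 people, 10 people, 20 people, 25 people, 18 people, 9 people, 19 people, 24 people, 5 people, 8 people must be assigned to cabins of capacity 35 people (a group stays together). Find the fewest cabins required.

Total = 26 + 25 + 25 + 24 + 20 + 19 + 18 + 10 + 9 + 8 + 8 + 6 + 5 + 4 = 207 people.
Lower bound: ⌈207/35⌉ = 6 cabins.
Also, 7 groups each exceed 35/2 people, and no two of those can share a cabin, so at least 7 cabins are needed.
A packing using 7 cabins:
  cabin 1: 26 + 9 = 35
  cabin 2: 25 + 10 = 35
  cabin 3: 25 + 8 = 33
  cabin 4: 24 + 8 = 32
  cabin 5: 20 + 6 + 5 + 4 = 35
  cabin 6: 19 = 19
  cabin 7: 18 = 18
This matches the lower bound, so 7 is optimal.

7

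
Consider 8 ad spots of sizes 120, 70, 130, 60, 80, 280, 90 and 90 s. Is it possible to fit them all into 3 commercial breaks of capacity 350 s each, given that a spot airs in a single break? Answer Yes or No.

A valid assignment using 3 commercial breaks:
  break 1: 280 + 70 = 350
  break 2: 130 + 120 + 90 = 340
  break 3: 90 + 80 + 60 = 230
Every load is within 350 s, so 3 commercial breaks suffice.

Yes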